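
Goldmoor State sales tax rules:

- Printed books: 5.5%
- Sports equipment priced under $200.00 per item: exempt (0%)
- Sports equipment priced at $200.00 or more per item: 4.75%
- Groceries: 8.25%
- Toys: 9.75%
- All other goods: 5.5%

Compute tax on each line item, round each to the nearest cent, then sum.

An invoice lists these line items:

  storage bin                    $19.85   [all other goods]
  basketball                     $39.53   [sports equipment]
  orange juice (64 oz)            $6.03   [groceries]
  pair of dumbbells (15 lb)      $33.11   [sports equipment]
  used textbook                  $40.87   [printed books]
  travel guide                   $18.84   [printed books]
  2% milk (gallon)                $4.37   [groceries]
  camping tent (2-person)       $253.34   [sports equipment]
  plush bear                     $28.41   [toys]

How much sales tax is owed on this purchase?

Storage bin $19.85: all other goods → 5.5% → $1.09
Basketball $39.53: sports equipment, under $200.00 → 0% → $0.00
Orange juice (64 oz) $6.03: groceries → 8.25% → $0.50
Pair of dumbbells (15 lb) $33.11: sports equipment, under $200.00 → 0% → $0.00
Used textbook $40.87: printed books → 5.5% → $2.25
Travel guide $18.84: printed books → 5.5% → $1.04
2% milk (gallon) $4.37: groceries → 8.25% → $0.36
Camping tent (2-person) $253.34: sports equipment, $200.00 or more → 4.75% → $12.03
Plush bear $28.41: toys → 9.75% → $2.77
Total tax = $1.09 + $0.50 + $2.25 + $1.04 + $0.36 + $12.03 + $2.77 = $20.04

$20.04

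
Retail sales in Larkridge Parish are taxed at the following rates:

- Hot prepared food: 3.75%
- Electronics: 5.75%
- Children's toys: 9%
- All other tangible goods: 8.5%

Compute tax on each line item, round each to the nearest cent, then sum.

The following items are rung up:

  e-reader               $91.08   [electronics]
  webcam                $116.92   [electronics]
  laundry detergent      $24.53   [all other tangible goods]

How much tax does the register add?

$14.05

E-reader $91.08: electronics → 5.75% → $5.24
Webcam $116.92: electronics → 5.75% → $6.72
Laundry detergent $24.53: all other tangible goods → 8.5% → $2.09
Total tax = $5.24 + $6.72 + $2.09 = $14.05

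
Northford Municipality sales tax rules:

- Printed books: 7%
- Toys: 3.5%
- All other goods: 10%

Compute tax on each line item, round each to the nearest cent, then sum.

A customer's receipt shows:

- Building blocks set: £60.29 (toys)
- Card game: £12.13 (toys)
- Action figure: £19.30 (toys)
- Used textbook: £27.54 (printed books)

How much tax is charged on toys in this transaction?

Building blocks set £60.29: toys → 3.5% → £2.11
Card game £12.13: toys → 3.5% → £0.42
Action figure £19.30: toys → 3.5% → £0.68
Tax on toys = £2.11 + £0.42 + £0.68 = £3.21

£3.21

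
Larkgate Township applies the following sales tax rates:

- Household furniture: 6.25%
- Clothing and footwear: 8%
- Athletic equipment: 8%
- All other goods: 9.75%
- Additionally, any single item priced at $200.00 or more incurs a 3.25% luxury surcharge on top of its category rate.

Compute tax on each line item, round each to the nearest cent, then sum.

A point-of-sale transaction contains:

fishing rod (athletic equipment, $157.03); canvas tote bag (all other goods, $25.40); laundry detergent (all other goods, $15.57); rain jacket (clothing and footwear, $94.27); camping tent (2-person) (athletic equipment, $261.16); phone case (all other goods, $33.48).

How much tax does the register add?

$56.74

Fishing rod $157.03: athletic equipment → 8% → $12.56
Canvas tote bag $25.40: all other goods → 9.75% → $2.48
Laundry detergent $15.57: all other goods → 9.75% → $1.52
Rain jacket $94.27: clothing and footwear → 8% → $7.54
Camping tent (2-person) $261.16: athletic equipment → 8% + 3.25% surcharge = 11.25% → $29.38
Phone case $33.48: all other goods → 9.75% → $3.26
Total tax = $12.56 + $2.48 + $1.52 + $7.54 + $29.38 + $3.26 = $56.74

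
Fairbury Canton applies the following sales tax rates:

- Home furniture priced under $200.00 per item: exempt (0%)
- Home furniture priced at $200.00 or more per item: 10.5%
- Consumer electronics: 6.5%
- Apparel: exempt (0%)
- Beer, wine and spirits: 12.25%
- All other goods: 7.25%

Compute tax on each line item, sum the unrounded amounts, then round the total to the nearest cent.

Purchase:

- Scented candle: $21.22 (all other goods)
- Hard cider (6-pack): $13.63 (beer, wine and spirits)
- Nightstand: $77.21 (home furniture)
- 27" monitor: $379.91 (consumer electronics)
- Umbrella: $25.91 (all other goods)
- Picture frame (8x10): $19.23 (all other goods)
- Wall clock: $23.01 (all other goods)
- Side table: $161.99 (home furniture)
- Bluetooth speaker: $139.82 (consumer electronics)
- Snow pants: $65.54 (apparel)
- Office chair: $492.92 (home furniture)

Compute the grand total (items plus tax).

$1514.08

Scented candle $21.22: all other goods → 7.25% → $1.53845
Hard cider (6-pack) $13.63: beer, wine and spirits → 12.25% → $1.669675
Nightstand $77.21: home furniture, under $200.00 → 0% → $0.00
27" monitor $379.91: consumer electronics → 6.5% → $24.69415
Umbrella $25.91: all other goods → 7.25% → $1.878475
Picture frame (8x10) $19.23: all other goods → 7.25% → $1.394175
Wall clock $23.01: all other goods → 7.25% → $1.668225
Side table $161.99: home furniture, under $200.00 → 0% → $0.00
Bluetooth speaker $139.82: consumer electronics → 6.5% → $9.0883
Snow pants $65.54: apparel → 0% → $0.00
Office chair $492.92: home furniture, $200.00 or more → 10.5% → $51.7566
Subtotal = $1420.39; unrounded tax = $93.68805 → $93.69; total due = $1514.08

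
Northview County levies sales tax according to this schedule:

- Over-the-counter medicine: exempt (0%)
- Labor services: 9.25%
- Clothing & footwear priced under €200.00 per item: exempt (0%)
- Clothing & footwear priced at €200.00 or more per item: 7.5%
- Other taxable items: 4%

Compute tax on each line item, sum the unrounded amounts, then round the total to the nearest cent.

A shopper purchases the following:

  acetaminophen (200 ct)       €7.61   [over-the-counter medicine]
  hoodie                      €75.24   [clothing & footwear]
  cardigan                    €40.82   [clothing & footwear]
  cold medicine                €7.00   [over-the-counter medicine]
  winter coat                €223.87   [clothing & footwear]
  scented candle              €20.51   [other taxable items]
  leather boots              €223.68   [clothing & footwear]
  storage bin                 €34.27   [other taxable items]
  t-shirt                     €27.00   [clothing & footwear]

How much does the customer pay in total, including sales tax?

Acetaminophen (200 ct) €7.61: over-the-counter medicine → 0% → €0.00
Hoodie €75.24: clothing & footwear, under €200.00 → 0% → €0.00
Cardigan €40.82: clothing & footwear, under €200.00 → 0% → €0.00
Cold medicine €7.00: over-the-counter medicine → 0% → €0.00
Winter coat €223.87: clothing & footwear, €200.00 or more → 7.5% → €16.79025
Scented candle €20.51: other taxable items → 4% → €0.8204
Leather boots €223.68: clothing & footwear, €200.00 or more → 7.5% → €16.776
Storage bin €34.27: other taxable items → 4% → €1.3708
T-shirt €27.00: clothing & footwear, under €200.00 → 0% → €0.00
Subtotal = €660.00; unrounded tax = €35.75745 → €35.76; total due = €695.76

€695.76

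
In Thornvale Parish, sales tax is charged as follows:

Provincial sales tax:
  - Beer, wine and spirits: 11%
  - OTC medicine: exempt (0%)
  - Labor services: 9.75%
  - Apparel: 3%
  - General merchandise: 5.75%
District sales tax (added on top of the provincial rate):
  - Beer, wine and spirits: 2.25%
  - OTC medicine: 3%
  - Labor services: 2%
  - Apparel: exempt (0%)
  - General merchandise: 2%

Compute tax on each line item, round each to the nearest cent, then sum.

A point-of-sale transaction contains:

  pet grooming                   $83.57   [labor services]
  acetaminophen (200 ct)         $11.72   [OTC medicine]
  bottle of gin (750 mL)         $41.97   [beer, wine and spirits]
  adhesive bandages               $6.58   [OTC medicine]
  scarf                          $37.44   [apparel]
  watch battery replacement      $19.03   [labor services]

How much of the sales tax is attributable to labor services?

$12.06

Pet grooming $83.57: labor services → 9.75% + 2% district = 11.75% → $9.82
Watch battery replacement $19.03: labor services → 9.75% + 2% district = 11.75% → $2.24
Tax on labor services = $9.82 + $2.24 = $12.06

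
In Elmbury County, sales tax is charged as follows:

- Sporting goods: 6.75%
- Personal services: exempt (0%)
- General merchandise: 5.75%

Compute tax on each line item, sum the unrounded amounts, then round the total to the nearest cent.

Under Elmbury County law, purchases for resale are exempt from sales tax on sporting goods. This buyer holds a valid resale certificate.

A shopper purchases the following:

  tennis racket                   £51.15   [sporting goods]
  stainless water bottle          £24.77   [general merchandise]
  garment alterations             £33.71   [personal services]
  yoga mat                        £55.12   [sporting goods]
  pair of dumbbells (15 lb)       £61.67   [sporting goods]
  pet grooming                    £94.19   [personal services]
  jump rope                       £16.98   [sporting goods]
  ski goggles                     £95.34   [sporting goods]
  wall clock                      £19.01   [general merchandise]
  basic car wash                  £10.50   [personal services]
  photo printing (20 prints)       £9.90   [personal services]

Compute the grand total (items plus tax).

Tennis racket £51.15: sporting goods, buyer-exempt → 0% → £0.00
Stainless water bottle £24.77: general merchandise → 5.75% → £1.424275
Garment alterations £33.71: personal services → 0% → £0.00
Yoga mat £55.12: sporting goods, buyer-exempt → 0% → £0.00
Pair of dumbbells (15 lb) £61.67: sporting goods, buyer-exempt → 0% → £0.00
Pet grooming £94.19: personal services → 0% → £0.00
Jump rope £16.98: sporting goods, buyer-exempt → 0% → £0.00
Ski goggles £95.34: sporting goods, buyer-exempt → 0% → £0.00
Wall clock £19.01: general merchandise → 5.75% → £1.093075
Basic car wash £10.50: personal services → 0% → £0.00
Photo printing (20 prints) £9.90: personal services → 0% → £0.00
Subtotal = £472.34; unrounded tax = £2.51735 → £2.52; total due = £474.86

£474.86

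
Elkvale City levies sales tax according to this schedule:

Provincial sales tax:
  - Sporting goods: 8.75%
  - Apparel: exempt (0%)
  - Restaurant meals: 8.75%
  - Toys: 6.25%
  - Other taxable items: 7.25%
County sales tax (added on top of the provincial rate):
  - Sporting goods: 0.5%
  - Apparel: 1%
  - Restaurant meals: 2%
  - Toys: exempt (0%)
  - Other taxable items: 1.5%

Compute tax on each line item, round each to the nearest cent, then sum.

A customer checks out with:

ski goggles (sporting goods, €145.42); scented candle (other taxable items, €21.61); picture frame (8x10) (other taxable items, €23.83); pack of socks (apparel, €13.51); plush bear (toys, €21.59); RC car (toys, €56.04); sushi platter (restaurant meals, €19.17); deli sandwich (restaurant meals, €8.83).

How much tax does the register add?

€25.43

Ski goggles €145.42: sporting goods → 8.75% + 0.5% county = 9.25% → €13.45
Scented candle €21.61: other taxable items → 7.25% + 1.5% county = 8.75% → €1.89
Picture frame (8x10) €23.83: other taxable items → 7.25% + 1.5% county = 8.75% → €2.09
Pack of socks €13.51: apparel → 0% + 1% county = 1% → €0.14
Plush bear €21.59: toys → 6.25% + 0% county = 6.25% → €1.35
RC car €56.04: toys → 6.25% + 0% county = 6.25% → €3.50
Sushi platter €19.17: restaurant meals → 8.75% + 2% county = 10.75% → €2.06
Deli sandwich €8.83: restaurant meals → 8.75% + 2% county = 10.75% → €0.95
Total tax = €13.45 + €1.89 + €2.09 + €0.14 + €1.35 + €3.50 + €2.06 + €0.95 = €25.43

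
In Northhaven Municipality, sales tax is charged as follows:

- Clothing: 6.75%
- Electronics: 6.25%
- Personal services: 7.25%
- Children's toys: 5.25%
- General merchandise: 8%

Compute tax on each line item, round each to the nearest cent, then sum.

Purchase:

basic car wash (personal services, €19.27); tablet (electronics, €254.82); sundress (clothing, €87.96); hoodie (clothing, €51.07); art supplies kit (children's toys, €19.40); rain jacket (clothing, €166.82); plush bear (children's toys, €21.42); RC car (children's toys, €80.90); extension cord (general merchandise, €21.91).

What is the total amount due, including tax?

€769.69

Basic car wash €19.27: personal services → 7.25% → €1.40
Tablet €254.82: electronics → 6.25% → €15.93
Sundress €87.96: clothing → 6.75% → €5.94
Hoodie €51.07: clothing → 6.75% → €3.45
Art supplies kit €19.40: children's toys → 5.25% → €1.02
Rain jacket €166.82: clothing → 6.75% → €11.26
Plush bear €21.42: children's toys → 5.25% → €1.12
RC car €80.90: children's toys → 5.25% → €4.25
Extension cord €21.91: general merchandise → 8% → €1.75
Subtotal = €723.57; tax = €46.12; total due = €769.69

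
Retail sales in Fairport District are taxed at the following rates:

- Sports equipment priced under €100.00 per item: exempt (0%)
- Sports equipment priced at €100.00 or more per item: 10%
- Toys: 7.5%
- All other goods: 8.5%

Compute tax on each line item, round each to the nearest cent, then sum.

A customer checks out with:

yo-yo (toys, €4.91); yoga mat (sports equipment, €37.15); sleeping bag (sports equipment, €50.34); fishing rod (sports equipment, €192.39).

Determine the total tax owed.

€19.61

Yo-yo €4.91: toys → 7.5% → €0.37
Yoga mat €37.15: sports equipment, under €100.00 → 0% → €0.00
Sleeping bag €50.34: sports equipment, under €100.00 → 0% → €0.00
Fishing rod €192.39: sports equipment, €100.00 or more → 10% → €19.24
Total tax = €0.37 + €19.24 = €19.61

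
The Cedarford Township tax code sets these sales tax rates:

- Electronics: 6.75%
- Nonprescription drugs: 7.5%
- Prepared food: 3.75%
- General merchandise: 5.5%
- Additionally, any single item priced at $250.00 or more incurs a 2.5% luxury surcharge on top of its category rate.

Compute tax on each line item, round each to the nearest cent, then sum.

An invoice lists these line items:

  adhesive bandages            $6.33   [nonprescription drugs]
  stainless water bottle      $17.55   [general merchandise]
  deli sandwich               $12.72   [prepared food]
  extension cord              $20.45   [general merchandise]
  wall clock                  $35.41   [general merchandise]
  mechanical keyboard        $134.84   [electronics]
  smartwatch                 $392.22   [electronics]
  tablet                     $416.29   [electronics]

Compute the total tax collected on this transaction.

Adhesive bandages $6.33: nonprescription drugs → 7.5% → $0.47
Stainless water bottle $17.55: general merchandise → 5.5% → $0.97
Deli sandwich $12.72: prepared food → 3.75% → $0.48
Extension cord $20.45: general merchandise → 5.5% → $1.12
Wall clock $35.41: general merchandise → 5.5% → $1.95
Mechanical keyboard $134.84: electronics → 6.75% → $9.10
Smartwatch $392.22: electronics → 6.75% + 2.5% surcharge = 9.25% → $36.28
Tablet $416.29: electronics → 6.75% + 2.5% surcharge = 9.25% → $38.51
Total tax = $0.47 + $0.97 + $0.48 + $1.12 + $1.95 + $9.10 + $36.28 + $38.51 = $88.88

$88.88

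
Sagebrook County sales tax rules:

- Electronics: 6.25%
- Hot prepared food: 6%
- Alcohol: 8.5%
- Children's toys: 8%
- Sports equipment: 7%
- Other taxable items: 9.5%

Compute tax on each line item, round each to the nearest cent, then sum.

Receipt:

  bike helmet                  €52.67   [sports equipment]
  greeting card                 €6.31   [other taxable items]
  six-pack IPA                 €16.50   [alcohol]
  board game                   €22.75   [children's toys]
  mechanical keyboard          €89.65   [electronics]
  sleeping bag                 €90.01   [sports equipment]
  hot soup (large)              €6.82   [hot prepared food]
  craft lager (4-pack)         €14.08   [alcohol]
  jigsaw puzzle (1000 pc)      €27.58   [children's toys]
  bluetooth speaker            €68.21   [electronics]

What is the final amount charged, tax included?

€422.07

Bike helmet €52.67: sports equipment → 7% → €3.69
Greeting card €6.31: other taxable items → 9.5% → €0.60
Six-pack IPA €16.50: alcohol → 8.5% → €1.40
Board game €22.75: children's toys → 8% → €1.82
Mechanical keyboard €89.65: electronics → 6.25% → €5.60
Sleeping bag €90.01: sports equipment → 7% → €6.30
Hot soup (large) €6.82: hot prepared food → 6% → €0.41
Craft lager (4-pack) €14.08: alcohol → 8.5% → €1.20
Jigsaw puzzle (1000 pc) €27.58: children's toys → 8% → €2.21
Bluetooth speaker €68.21: electronics → 6.25% → €4.26
Subtotal = €394.58; tax = €27.49; total due = €422.07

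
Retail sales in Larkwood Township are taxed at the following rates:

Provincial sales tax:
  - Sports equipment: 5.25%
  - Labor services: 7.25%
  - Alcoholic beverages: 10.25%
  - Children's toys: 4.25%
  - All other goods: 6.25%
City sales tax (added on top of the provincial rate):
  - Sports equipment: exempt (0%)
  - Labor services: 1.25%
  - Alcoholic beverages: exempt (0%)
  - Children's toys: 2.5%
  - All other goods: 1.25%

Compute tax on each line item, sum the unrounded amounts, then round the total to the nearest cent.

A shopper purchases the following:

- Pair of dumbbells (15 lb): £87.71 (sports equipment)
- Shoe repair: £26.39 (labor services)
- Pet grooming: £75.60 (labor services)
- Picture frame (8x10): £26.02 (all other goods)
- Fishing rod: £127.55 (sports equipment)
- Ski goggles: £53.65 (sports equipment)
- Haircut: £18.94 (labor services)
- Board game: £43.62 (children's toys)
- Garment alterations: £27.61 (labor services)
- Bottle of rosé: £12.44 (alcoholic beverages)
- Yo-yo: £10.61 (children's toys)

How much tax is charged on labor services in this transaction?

£12.63

Shoe repair £26.39: labor services → 7.25% + 1.25% city = 8.5% → £2.24315
Pet grooming £75.60: labor services → 7.25% + 1.25% city = 8.5% → £6.426
Haircut £18.94: labor services → 7.25% + 1.25% city = 8.5% → £1.6099
Garment alterations £27.61: labor services → 7.25% + 1.25% city = 8.5% → £2.34685
Tax on labor services: unrounded sum = £12.6259 → £12.63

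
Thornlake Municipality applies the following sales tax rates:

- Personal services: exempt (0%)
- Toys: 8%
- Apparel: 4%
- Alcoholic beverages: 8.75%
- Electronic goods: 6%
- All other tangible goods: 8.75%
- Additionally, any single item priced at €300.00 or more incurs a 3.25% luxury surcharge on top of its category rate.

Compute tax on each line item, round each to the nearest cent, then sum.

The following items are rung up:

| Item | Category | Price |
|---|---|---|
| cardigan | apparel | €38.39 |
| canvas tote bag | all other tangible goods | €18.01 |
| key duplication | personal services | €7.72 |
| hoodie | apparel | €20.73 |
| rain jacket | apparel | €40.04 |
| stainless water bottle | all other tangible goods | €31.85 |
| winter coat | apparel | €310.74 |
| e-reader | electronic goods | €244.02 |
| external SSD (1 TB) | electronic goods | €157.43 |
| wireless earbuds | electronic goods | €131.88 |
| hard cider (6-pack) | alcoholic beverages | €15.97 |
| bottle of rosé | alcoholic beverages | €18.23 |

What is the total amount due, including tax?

Cardigan €38.39: apparel → 4% → €1.54
Canvas tote bag €18.01: all other tangible goods → 8.75% → €1.58
Key duplication €7.72: personal services → 0% → €0.00
Hoodie €20.73: apparel → 4% → €0.83
Rain jacket €40.04: apparel → 4% → €1.60
Stainless water bottle €31.85: all other tangible goods → 8.75% → €2.79
Winter coat €310.74: apparel → 4% + 3.25% surcharge = 7.25% → €22.53
E-reader €244.02: electronic goods → 6% → €14.64
External SSD (1 TB) €157.43: electronic goods → 6% → €9.45
Wireless earbuds €131.88: electronic goods → 6% → €7.91
Hard cider (6-pack) €15.97: alcoholic beverages → 8.75% → €1.40
Bottle of rosé €18.23: alcoholic beverages → 8.75% → €1.60
Subtotal = €1035.01; tax = €65.87; total due = €1100.88

€1100.88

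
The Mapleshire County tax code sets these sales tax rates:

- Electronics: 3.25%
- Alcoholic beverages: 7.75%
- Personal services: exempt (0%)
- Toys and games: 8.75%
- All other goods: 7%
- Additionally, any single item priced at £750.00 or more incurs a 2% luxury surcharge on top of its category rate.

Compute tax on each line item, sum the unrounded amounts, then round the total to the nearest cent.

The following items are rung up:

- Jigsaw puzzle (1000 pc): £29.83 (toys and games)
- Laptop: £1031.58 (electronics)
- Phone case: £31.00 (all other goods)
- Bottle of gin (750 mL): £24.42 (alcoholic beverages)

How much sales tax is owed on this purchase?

Jigsaw puzzle (1000 pc) £29.83: toys and games → 8.75% → £2.610125
Laptop £1031.58: electronics → 3.25% + 2% surcharge = 5.25% → £54.15795
Phone case £31.00: all other goods → 7% → £2.17
Bottle of gin (750 mL) £24.42: alcoholic beverages → 7.75% → £1.89255
Unrounded tax sum = £60.830625 → £60.83

£60.83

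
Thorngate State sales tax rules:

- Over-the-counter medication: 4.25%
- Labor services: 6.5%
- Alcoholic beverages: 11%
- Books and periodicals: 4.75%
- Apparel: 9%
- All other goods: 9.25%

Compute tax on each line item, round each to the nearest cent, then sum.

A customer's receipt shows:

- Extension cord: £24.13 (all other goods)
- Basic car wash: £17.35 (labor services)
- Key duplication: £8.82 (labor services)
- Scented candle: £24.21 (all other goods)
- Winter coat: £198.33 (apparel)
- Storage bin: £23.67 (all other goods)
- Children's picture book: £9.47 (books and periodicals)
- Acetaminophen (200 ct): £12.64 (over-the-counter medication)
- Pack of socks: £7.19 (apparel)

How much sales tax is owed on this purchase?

£27.85

Extension cord £24.13: all other goods → 9.25% → £2.23
Basic car wash £17.35: labor services → 6.5% → £1.13
Key duplication £8.82: labor services → 6.5% → £0.57
Scented candle £24.21: all other goods → 9.25% → £2.24
Winter coat £198.33: apparel → 9% → £17.85
Storage bin £23.67: all other goods → 9.25% → £2.19
Children's picture book £9.47: books and periodicals → 4.75% → £0.45
Acetaminophen (200 ct) £12.64: over-the-counter medication → 4.25% → £0.54
Pack of socks £7.19: apparel → 9% → £0.65
Total tax = £2.23 + £1.13 + £0.57 + £2.24 + £17.85 + £2.19 + £0.45 + £0.54 + £0.65 = £27.85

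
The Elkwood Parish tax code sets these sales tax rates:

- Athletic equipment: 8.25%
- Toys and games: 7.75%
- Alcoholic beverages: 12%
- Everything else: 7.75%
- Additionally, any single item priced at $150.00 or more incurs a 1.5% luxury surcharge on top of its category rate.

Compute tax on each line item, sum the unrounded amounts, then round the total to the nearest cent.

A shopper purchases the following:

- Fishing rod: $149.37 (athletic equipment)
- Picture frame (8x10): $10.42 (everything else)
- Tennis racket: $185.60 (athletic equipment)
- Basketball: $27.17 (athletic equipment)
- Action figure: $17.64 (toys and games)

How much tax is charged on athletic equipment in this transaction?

$32.66

Fishing rod $149.37: athletic equipment → 8.25% → $12.323025
Tennis racket $185.60: athletic equipment → 8.25% + 1.5% surcharge = 9.75% → $18.096
Basketball $27.17: athletic equipment → 8.25% → $2.241525
Tax on athletic equipment: unrounded sum = $32.66055 → $32.66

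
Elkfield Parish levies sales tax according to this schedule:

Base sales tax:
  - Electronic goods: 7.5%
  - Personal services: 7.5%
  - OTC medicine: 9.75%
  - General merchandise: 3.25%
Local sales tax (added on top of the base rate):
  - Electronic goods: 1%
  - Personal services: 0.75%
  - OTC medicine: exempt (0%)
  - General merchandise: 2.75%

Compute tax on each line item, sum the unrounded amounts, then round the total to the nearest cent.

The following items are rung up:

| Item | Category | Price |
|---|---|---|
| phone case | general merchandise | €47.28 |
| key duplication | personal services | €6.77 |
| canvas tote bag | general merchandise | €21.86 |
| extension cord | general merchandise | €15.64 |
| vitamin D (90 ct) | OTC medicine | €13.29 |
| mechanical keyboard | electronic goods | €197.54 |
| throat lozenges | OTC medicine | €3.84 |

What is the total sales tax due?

Phone case €47.28: general merchandise → 3.25% + 2.75% local = 6% → €2.8368
Key duplication €6.77: personal services → 7.5% + 0.75% local = 8.25% → €0.558525
Canvas tote bag €21.86: general merchandise → 3.25% + 2.75% local = 6% → €1.3116
Extension cord €15.64: general merchandise → 3.25% + 2.75% local = 6% → €0.9384
Vitamin D (90 ct) €13.29: OTC medicine → 9.75% + 0% local = 9.75% → €1.295775
Mechanical keyboard €197.54: electronic goods → 7.5% + 1% local = 8.5% → €16.7909
Throat lozenges €3.84: OTC medicine → 9.75% + 0% local = 9.75% → €0.3744
Unrounded tax sum = €24.1064 → €24.11

€24.11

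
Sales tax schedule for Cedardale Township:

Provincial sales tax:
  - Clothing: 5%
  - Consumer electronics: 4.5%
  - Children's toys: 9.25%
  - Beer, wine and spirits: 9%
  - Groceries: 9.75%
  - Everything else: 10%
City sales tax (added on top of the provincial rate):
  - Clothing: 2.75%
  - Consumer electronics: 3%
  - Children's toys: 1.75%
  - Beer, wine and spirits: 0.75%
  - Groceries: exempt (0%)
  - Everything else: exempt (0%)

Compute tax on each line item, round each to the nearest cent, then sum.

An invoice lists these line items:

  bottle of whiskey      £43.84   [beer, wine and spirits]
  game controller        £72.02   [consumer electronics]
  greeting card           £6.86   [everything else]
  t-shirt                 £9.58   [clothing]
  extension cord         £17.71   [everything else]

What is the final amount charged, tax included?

Bottle of whiskey £43.84: beer, wine and spirits → 9% + 0.75% city = 9.75% → £4.27
Game controller £72.02: consumer electronics → 4.5% + 3% city = 7.5% → £5.40
Greeting card £6.86: everything else → 10% + 0% city = 10% → £0.69
T-shirt £9.58: clothing → 5% + 2.75% city = 7.75% → £0.74
Extension cord £17.71: everything else → 10% + 0% city = 10% → £1.77
Subtotal = £150.01; tax = £12.87; total due = £162.88

£162.88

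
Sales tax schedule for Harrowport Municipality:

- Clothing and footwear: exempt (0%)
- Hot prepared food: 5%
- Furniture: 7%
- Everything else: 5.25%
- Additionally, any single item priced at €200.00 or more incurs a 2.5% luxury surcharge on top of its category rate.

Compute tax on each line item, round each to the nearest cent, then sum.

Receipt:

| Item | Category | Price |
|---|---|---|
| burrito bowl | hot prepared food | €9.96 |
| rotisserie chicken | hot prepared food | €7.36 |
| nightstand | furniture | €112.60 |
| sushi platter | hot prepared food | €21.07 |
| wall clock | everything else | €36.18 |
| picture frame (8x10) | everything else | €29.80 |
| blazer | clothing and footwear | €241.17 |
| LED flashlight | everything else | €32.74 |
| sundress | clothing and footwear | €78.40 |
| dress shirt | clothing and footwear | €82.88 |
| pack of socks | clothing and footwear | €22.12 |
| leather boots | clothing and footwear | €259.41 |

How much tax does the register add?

Burrito bowl €9.96: hot prepared food → 5% → €0.50
Rotisserie chicken €7.36: hot prepared food → 5% → €0.37
Nightstand €112.60: furniture → 7% → €7.88
Sushi platter €21.07: hot prepared food → 5% → €1.05
Wall clock €36.18: everything else → 5.25% → €1.90
Picture frame (8x10) €29.80: everything else → 5.25% → €1.56
Blazer €241.17: clothing and footwear → 0% + 2.5% surcharge = 2.5% → €6.03
LED flashlight €32.74: everything else → 5.25% → €1.72
Sundress €78.40: clothing and footwear → 0% → €0.00
Dress shirt €82.88: clothing and footwear → 0% → €0.00
Pack of socks €22.12: clothing and footwear → 0% → €0.00
Leather boots €259.41: clothing and footwear → 0% + 2.5% surcharge = 2.5% → €6.49
Total tax = €0.50 + €0.37 + €7.88 + €1.05 + €1.90 + €1.56 + €6.03 + €1.72 + €6.49 = €27.50

€27.50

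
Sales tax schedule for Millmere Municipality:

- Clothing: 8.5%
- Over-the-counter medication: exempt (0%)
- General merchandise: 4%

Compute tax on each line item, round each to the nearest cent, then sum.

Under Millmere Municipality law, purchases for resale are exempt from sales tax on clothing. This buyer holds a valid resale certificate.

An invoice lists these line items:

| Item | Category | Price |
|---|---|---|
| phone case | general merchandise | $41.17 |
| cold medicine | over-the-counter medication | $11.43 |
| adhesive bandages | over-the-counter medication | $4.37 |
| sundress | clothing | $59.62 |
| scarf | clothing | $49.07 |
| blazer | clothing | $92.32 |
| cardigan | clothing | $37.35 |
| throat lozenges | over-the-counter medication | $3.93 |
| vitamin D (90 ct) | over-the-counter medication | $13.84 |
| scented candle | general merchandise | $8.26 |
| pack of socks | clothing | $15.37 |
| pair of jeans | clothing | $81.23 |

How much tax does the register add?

$1.98

Phone case $41.17: general merchandise → 4% → $1.65
Cold medicine $11.43: over-the-counter medication → 0% → $0.00
Adhesive bandages $4.37: over-the-counter medication → 0% → $0.00
Sundress $59.62: clothing, buyer-exempt → 0% → $0.00
Scarf $49.07: clothing, buyer-exempt → 0% → $0.00
Blazer $92.32: clothing, buyer-exempt → 0% → $0.00
Cardigan $37.35: clothing, buyer-exempt → 0% → $0.00
Throat lozenges $3.93: over-the-counter medication → 0% → $0.00
Vitamin D (90 ct) $13.84: over-the-counter medication → 0% → $0.00
Scented candle $8.26: general merchandise → 4% → $0.33
Pack of socks $15.37: clothing, buyer-exempt → 0% → $0.00
Pair of jeans $81.23: clothing, buyer-exempt → 0% → $0.00
Total tax = $1.65 + $0.33 = $1.98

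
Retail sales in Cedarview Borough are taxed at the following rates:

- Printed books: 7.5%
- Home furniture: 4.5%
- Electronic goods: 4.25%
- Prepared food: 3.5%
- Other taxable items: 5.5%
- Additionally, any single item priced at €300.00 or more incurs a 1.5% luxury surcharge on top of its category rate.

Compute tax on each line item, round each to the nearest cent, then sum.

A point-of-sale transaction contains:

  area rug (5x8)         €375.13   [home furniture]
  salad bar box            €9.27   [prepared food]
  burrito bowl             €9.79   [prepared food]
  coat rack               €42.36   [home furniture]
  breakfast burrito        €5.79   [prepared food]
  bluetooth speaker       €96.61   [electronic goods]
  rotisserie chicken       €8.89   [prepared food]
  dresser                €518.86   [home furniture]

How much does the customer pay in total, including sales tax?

Area rug (5x8) €375.13: home furniture → 4.5% + 1.5% surcharge = 6% → €22.51
Salad bar box €9.27: prepared food → 3.5% → €0.32
Burrito bowl €9.79: prepared food → 3.5% → €0.34
Coat rack €42.36: home furniture → 4.5% → €1.91
Breakfast burrito €5.79: prepared food → 3.5% → €0.20
Bluetooth speaker €96.61: electronic goods → 4.25% → €4.11
Rotisserie chicken €8.89: prepared food → 3.5% → €0.31
Dresser €518.86: home furniture → 4.5% + 1.5% surcharge = 6% → €31.13
Subtotal = €1066.70; tax = €60.83; total due = €1127.53

€1127.53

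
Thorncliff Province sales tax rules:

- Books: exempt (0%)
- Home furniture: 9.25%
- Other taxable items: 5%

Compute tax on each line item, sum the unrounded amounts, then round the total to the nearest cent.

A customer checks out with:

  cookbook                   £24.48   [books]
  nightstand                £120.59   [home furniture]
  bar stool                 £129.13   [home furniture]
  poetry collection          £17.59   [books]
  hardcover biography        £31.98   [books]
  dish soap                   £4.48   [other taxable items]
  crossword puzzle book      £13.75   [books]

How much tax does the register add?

£23.32

Cookbook £24.48: books → 0% → £0.00
Nightstand £120.59: home furniture → 9.25% → £11.154575
Bar stool £129.13: home furniture → 9.25% → £11.944525
Poetry collection £17.59: books → 0% → £0.00
Hardcover biography £31.98: books → 0% → £0.00
Dish soap £4.48: other taxable items → 5% → £0.224
Crossword puzzle book £13.75: books → 0% → £0.00
Unrounded tax sum = £23.3231 → £23.32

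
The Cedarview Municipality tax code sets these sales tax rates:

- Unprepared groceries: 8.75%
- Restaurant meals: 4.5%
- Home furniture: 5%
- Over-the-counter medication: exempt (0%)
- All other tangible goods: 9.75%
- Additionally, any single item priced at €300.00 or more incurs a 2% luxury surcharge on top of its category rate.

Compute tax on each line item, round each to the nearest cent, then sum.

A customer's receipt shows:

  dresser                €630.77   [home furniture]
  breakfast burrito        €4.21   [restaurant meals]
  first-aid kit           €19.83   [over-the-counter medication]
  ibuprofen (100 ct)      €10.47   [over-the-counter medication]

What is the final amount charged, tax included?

€709.62

Dresser €630.77: home furniture → 5% + 2% surcharge = 7% → €44.15
Breakfast burrito €4.21: restaurant meals → 4.5% → €0.19
First-aid kit €19.83: over-the-counter medication → 0% → €0.00
Ibuprofen (100 ct) €10.47: over-the-counter medication → 0% → €0.00
Subtotal = €665.28; tax = €44.34; total due = €709.62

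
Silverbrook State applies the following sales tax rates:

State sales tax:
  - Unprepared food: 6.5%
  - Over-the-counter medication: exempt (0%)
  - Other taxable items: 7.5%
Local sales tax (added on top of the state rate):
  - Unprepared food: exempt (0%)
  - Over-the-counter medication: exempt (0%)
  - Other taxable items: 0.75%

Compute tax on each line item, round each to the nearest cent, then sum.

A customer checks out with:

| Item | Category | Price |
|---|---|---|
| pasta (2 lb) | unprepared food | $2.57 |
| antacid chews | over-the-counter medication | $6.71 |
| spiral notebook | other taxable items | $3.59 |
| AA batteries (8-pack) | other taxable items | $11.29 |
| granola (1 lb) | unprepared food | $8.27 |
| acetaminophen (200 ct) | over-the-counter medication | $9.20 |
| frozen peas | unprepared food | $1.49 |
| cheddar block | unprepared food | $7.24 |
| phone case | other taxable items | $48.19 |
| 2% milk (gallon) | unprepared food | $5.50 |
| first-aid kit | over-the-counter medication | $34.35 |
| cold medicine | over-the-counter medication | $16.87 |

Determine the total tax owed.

$6.85

Pasta (2 lb) $2.57: unprepared food → 6.5% + 0% local = 6.5% → $0.17
Antacid chews $6.71: over-the-counter medication → 0% + 0% local = 0% → $0.00
Spiral notebook $3.59: other taxable items → 7.5% + 0.75% local = 8.25% → $0.30
AA batteries (8-pack) $11.29: other taxable items → 7.5% + 0.75% local = 8.25% → $0.93
Granola (1 lb) $8.27: unprepared food → 6.5% + 0% local = 6.5% → $0.54
Acetaminophen (200 ct) $9.20: over-the-counter medication → 0% + 0% local = 0% → $0.00
Frozen peas $1.49: unprepared food → 6.5% + 0% local = 6.5% → $0.10
Cheddar block $7.24: unprepared food → 6.5% + 0% local = 6.5% → $0.47
Phone case $48.19: other taxable items → 7.5% + 0.75% local = 8.25% → $3.98
2% milk (gallon) $5.50: unprepared food → 6.5% + 0% local = 6.5% → $0.36
First-aid kit $34.35: over-the-counter medication → 0% + 0% local = 0% → $0.00
Cold medicine $16.87: over-the-counter medication → 0% + 0% local = 0% → $0.00
Total tax = $0.17 + $0.30 + $0.93 + $0.54 + $0.10 + $0.47 + $3.98 + $0.36 = $6.85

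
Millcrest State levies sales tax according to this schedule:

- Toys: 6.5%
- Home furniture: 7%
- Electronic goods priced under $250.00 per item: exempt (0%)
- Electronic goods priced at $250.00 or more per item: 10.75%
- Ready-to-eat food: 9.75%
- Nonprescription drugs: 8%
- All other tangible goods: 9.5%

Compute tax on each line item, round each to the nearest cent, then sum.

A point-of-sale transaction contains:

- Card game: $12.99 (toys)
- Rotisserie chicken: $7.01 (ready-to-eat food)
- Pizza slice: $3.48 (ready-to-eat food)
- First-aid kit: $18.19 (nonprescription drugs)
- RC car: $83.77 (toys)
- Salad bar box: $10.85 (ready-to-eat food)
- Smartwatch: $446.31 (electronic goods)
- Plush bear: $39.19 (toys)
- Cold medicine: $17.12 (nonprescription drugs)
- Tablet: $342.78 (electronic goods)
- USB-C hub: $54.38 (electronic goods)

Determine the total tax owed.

Card game $12.99: toys → 6.5% → $0.84
Rotisserie chicken $7.01: ready-to-eat food → 9.75% → $0.68
Pizza slice $3.48: ready-to-eat food → 9.75% → $0.34
First-aid kit $18.19: nonprescription drugs → 8% → $1.46
RC car $83.77: toys → 6.5% → $5.45
Salad bar box $10.85: ready-to-eat food → 9.75% → $1.06
Smartwatch $446.31: electronic goods, $250.00 or more → 10.75% → $47.98
Plush bear $39.19: toys → 6.5% → $2.55
Cold medicine $17.12: nonprescription drugs → 8% → $1.37
Tablet $342.78: electronic goods, $250.00 or more → 10.75% → $36.85
USB-C hub $54.38: electronic goods, under $250.00 → 0% → $0.00
Total tax = $0.84 + $0.68 + $0.34 + $1.46 + $5.45 + $1.06 + $47.98 + $2.55 + $1.37 + $36.85 = $98.58

$98.58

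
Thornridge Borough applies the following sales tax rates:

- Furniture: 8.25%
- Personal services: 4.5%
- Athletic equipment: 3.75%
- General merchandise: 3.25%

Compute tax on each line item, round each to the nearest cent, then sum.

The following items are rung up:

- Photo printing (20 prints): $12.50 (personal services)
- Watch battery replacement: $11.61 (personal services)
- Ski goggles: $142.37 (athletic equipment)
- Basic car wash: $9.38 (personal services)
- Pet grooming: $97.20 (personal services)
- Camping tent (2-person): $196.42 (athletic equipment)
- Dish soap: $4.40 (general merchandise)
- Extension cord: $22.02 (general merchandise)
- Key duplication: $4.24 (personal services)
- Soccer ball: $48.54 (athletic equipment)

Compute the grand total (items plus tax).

Photo printing (20 prints) $12.50: personal services → 4.5% → $0.56
Watch battery replacement $11.61: personal services → 4.5% → $0.52
Ski goggles $142.37: athletic equipment → 3.75% → $5.34
Basic car wash $9.38: personal services → 4.5% → $0.42
Pet grooming $97.20: personal services → 4.5% → $4.37
Camping tent (2-person) $196.42: athletic equipment → 3.75% → $7.37
Dish soap $4.40: general merchandise → 3.25% → $0.14
Extension cord $22.02: general merchandise → 3.25% → $0.72
Key duplication $4.24: personal services → 4.5% → $0.19
Soccer ball $48.54: athletic equipment → 3.75% → $1.82
Subtotal = $548.68; tax = $21.45; total due = $570.13

$570.13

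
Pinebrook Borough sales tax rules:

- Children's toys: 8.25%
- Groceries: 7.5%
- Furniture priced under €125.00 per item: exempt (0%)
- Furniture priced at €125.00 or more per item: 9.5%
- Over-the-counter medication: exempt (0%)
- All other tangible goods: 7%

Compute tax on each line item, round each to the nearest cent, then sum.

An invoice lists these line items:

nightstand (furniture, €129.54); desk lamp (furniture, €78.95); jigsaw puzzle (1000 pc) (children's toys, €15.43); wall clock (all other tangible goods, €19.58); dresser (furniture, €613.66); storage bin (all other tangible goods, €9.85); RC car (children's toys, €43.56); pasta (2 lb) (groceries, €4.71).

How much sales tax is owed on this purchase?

Nightstand €129.54: furniture, €125.00 or more → 9.5% → €12.31
Desk lamp €78.95: furniture, under €125.00 → 0% → €0.00
Jigsaw puzzle (1000 pc) €15.43: children's toys → 8.25% → €1.27
Wall clock €19.58: all other tangible goods → 7% → €1.37
Dresser €613.66: furniture, €125.00 or more → 9.5% → €58.30
Storage bin €9.85: all other tangible goods → 7% → €0.69
RC car €43.56: children's toys → 8.25% → €3.59
Pasta (2 lb) €4.71: groceries → 7.5% → €0.35
Total tax = €12.31 + €1.27 + €1.37 + €58.30 + €0.69 + €3.59 + €0.35 = €77.88

€77.88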